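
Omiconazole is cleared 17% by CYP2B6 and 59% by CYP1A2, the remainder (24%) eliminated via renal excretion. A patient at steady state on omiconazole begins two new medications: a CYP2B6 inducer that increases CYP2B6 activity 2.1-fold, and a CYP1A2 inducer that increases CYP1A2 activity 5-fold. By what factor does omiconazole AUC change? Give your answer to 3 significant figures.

0.282

The CYP2B6 pathway (17% of clearance) rises to 2.1× activity: 0.17 × 2.1 = 0.357.
The CYP1A2 pathway (59% of clearance) rises to 5× activity: 0.59 × 5 = 2.95.
The remaining 24% of clearance is unaffected.
CL_new/CL_old = 0.357 + 2.95 + 0.24 = 3.547.
AUC ∝ 1/CL: fold-change = 1 / 3.547 = 0.282.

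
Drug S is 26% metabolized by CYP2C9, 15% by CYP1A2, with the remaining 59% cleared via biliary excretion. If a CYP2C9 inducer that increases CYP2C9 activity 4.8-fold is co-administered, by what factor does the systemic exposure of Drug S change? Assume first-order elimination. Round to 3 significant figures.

The CYP2C9 pathway (26% of clearance) is boosted to 4.8× activity: 0.26 × 4.8 = 1.248.
CYP1A2 (15%) and the residual 59% are unaffected.
CL_new/CL_old = 1.248 + 0.15 + 0.59 = 1.988.
Systemic exposure ratio = CL_old/CL_new = 1 / 1.988 = 0.503.

0.503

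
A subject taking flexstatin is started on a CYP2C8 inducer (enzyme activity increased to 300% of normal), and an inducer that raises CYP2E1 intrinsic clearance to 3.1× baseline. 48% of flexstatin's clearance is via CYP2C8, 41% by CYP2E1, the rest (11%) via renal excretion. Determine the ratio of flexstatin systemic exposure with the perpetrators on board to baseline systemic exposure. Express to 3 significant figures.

0.354

The CYP2C8 pathway (48% of clearance) rises to 3× activity: 0.48 × 3 = 1.44.
The CYP2E1 pathway (41% of clearance) rises to 3.1× activity: 0.41 × 3.1 = 1.271.
Non-CYP routes (11%) are unchanged.
New clearance relative to baseline: 1.44 + 1.271 + 0.11 = 2.821.
Systemic exposure ∝ 1/CL: fold-change = 1 / 2.821 = 0.354.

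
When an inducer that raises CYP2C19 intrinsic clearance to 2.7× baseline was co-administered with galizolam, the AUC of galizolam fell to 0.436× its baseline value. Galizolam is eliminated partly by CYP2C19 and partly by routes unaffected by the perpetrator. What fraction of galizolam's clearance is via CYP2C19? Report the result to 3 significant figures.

0.761

Call the CYP2C19 fraction fm. After the interaction, CL_new/CL_old = fm × 2.7 + (1 − fm).
AUC ratio = 1 / (new CL fraction), so new CL fraction = 1 / 0.436 = 2.294.
fm × 2.7 + 1 − fm = 2.294  ⇒  fm × (2.7 − 1) = 1.294  ⇒  fm = 0.761.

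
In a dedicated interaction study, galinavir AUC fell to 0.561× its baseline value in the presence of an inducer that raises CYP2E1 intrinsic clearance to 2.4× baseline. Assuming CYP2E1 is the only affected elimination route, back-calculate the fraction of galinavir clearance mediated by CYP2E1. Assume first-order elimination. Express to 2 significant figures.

0.56

CL'/CL = 1 / 0.561 = 1.783
2.4·fm + (1 − fm) = 1.783
fm = (1.783 − 1) / (2.4 − 1) = 0.56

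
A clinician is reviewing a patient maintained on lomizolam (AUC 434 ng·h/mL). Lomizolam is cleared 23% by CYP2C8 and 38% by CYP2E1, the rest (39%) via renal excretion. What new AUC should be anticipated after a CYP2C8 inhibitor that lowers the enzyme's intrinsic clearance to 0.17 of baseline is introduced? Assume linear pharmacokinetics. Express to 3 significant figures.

The CYP2C8 pathway (23% of clearance) falls to 0.17× activity: 0.23 × 0.17 = 0.0391.
CYP2E1 (38%) and the residual 39% are unaffected.
CL_new/CL_old = 0.0391 + 0.38 + 0.39 = 0.8091.
New AUC = baseline ÷ relative clearance = 434 / 0.8091 = 536 ng·h/mL.

536 ng·h/mL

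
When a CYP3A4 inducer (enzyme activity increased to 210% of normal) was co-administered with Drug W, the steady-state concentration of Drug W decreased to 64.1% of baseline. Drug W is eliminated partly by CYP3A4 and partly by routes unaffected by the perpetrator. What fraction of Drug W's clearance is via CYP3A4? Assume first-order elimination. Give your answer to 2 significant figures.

Write x for the fraction cleared via CYP3A4. The observed steady-state concentration change means clearance rose to 1/0.641 = 1.56 of baseline.
Only the CYP3A4 route changed, so 1.56 = x·2.1 + (1 − x), giving x = 0.51.

0.51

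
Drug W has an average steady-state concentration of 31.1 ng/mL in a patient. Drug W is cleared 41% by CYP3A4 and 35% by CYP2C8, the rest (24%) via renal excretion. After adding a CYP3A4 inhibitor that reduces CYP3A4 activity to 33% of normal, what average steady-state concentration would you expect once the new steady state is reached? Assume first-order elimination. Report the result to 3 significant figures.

CYP3A4: 0.41 × 0.33 = 0.1353
CYP2C8: 0.35 (unchanged)
Other: 0.24 (unchanged)
CL_new/CL_old = 0.1353 + 0.35 + 0.24 = 0.7253.
With dosing unchanged, average steady-state concentration scales as 1/CL: 31.1 / 0.7253 = 42.9 ng/mL.

42.9 ng/mL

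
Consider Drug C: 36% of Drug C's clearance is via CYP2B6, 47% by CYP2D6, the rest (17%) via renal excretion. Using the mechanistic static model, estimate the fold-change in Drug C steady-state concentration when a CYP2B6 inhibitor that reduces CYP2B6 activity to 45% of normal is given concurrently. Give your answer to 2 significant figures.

1.2

The CYP2B6 pathway (36% of clearance) is reduced to 0.45× activity: 0.36 × 0.45 = 0.162.
CYP2D6 (47%) and the residual 17% are unaffected.
CL_new/CL_old = 0.162 + 0.47 + 0.17 = 0.802.
Steady-state concentration is inversely proportional to clearance, so the fold-change is 1 / 0.802 = 1.2.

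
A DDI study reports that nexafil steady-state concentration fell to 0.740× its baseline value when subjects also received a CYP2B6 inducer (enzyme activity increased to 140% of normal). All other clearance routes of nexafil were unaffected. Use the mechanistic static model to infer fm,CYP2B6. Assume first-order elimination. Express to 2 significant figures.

CL'/CL = 1 / 0.740 = 1.351
1.4·fm + (1 − fm) = 1.351
fm = (1.351 − 1) / (1.4 − 1) = 0.88

0.88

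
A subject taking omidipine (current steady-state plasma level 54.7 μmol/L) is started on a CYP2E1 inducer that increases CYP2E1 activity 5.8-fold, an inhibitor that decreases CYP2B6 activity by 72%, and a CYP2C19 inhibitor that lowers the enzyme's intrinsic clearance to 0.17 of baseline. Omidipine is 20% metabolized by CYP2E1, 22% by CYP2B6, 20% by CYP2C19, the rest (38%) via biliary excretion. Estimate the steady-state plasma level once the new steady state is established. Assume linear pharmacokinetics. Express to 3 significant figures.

33.4 μmol/L

The CYP2E1 pathway (20% of clearance) is boosted to 5.8× activity: 0.2 × 5.8 = 1.16.
The CYP2B6 pathway (22% of clearance) drops to 0.28× activity: 0.22 × 0.28 = 0.0616.
The CYP2C19 pathway (20% of clearance) is reduced to 0.17× activity: 0.2 × 0.17 = 0.034.
Non-CYP routes (38%) are unchanged.
New clearance relative to baseline: 1.16 + 0.0616 + 0.034 + 0.38 = 1.6356.
Steady-state plasma level ∝ 1/CL: new value = 54.7 / 1.6356 = 33.4 μmol/L.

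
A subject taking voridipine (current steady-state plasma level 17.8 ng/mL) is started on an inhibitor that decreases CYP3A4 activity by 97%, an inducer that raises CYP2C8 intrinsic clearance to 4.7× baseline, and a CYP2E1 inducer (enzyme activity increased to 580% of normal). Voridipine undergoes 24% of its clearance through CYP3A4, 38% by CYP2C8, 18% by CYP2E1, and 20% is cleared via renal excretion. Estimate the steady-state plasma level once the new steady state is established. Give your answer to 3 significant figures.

The CYP3A4 pathway (24% of clearance) falls to 0.03× activity: 0.24 × 0.03 = 0.0072.
The CYP2C8 pathway (38% of clearance) is boosted to 4.7× activity: 0.38 × 4.7 = 1.786.
The CYP2E1 pathway (18% of clearance) rises to 5.8× activity: 0.18 × 5.8 = 1.044.
Non-CYP routes (20%) are unchanged.
Relative clearance = 0.0072 + 1.786 + 1.044 + 0.2 = 3.0372.
New steady-state plasma level = 17.8 / 3.0372 = 5.86 ng/mL (concentration scales inversely with clearance).

5.86 ng/mL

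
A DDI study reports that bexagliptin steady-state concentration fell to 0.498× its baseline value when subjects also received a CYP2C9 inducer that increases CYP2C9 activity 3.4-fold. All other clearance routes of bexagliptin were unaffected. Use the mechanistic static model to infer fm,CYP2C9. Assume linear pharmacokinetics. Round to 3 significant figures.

0.420

Let x = fm,CYP2C9. Because steady-state concentration ∝ 1/CL, relative clearance rose to 1/0.498 = 2.008.
Only the CYP2C9 route changed, so 2.008 = x·3.4 + (1 − x), giving x = 0.420.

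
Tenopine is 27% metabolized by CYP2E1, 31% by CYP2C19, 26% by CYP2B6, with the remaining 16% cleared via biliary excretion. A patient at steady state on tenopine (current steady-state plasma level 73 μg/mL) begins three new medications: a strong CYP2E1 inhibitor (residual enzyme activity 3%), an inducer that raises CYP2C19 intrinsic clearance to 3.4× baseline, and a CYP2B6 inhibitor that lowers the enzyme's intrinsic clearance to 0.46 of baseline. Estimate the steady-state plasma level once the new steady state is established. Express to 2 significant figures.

54 μg/mL

The CYP2E1 pathway (27% of clearance) falls to 0.03× activity: 0.27 × 0.03 = 0.0081.
The CYP2C19 pathway (31% of clearance) is boosted to 3.4× activity: 0.31 × 3.4 = 1.054.
The CYP2B6 pathway (26% of clearance) drops to 0.46× activity: 0.26 × 0.46 = 0.1196.
Non-CYP routes (16%) are unchanged.
New clearance relative to baseline: 0.0081 + 1.054 + 0.1196 + 0.16 = 1.3417.
Dividing the baseline by the relative clearance: 73 / 1.3417 = 54 μg/mL.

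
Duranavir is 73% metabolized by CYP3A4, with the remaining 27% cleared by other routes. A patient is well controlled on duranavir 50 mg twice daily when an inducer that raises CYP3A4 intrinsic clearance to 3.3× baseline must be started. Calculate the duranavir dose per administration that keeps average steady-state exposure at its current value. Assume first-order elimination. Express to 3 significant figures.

134 mg

The CYP3A4 pathway (73% of clearance) increases to 3.3× activity: 0.73 × 3.3 = 2.409.
Non-CYP routes (27%) are unchanged.
CL_new/CL_old = 2.409 + 0.27 = 2.679.
Exposure is unchanged when dose changes in proportion to clearance. New dose = 50 mg × 2.679 = 134 mg.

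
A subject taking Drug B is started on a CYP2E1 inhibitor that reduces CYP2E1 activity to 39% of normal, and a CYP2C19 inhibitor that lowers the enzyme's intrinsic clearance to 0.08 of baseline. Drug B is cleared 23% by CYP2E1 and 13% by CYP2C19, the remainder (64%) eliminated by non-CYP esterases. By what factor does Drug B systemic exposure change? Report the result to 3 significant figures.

The CYP2E1 pathway (23% of clearance) is reduced to 0.39× activity: 0.23 × 0.39 = 0.0897.
The CYP2C19 pathway (13% of clearance) falls to 0.08× activity: 0.13 × 0.08 = 0.0104.
Non-CYP routes (64%) are unchanged.
New clearance relative to baseline: 0.0897 + 0.0104 + 0.64 = 0.7401.
Net systemic exposure ratio = 1 / 0.7401 = 1.35.

1.35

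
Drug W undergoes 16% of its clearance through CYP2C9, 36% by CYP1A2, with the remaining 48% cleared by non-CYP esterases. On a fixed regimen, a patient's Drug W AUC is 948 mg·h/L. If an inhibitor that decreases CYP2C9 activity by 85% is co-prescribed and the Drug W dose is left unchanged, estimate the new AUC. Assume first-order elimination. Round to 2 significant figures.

The CYP2C9 pathway (16% of clearance) falls to 0.15× activity: 0.16 × 0.15 = 0.024.
CYP1A2 (36%) and the residual 48% are unaffected.
Relative clearance = 0.024 + 0.36 + 0.48 = 0.864.
With dosing unchanged, AUC scales as 1/CL: 948 / 0.864 = 1.1 × 10³ mg·h/L.

1.1 × 10³ mg·h/L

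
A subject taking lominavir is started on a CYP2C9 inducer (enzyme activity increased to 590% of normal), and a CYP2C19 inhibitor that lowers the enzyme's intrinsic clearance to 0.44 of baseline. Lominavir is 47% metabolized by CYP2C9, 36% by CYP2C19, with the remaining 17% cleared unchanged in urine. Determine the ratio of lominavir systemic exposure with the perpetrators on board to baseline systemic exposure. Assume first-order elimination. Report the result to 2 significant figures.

0.32

CYP2C9: 0.47 × 5.9 = 2.773
CYP2C19: 0.36 × 0.44 = 0.1584
Other: 0.17 (unchanged)
New clearance relative to baseline: 2.773 + 0.1584 + 0.17 = 3.1014.
Because systemic exposure varies inversely with clearance, the combined effect is 1 / 3.1014 = 0.32.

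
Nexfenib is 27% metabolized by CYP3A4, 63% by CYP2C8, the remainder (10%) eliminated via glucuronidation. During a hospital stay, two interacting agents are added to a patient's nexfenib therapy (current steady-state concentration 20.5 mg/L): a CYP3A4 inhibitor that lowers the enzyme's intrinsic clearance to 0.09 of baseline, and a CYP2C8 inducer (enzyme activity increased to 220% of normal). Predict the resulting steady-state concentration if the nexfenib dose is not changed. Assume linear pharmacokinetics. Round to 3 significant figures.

13.6 mg/L

CYP3A4: 0.27 × 0.09 = 0.0243
CYP2C8: 0.63 × 2.2 = 1.386
Other: 0.1 (unchanged)
Relative clearance = 0.0243 + 1.386 + 0.1 = 1.5103.
Dividing the baseline by the relative clearance: 20.5 / 1.5103 = 13.6 mg/L.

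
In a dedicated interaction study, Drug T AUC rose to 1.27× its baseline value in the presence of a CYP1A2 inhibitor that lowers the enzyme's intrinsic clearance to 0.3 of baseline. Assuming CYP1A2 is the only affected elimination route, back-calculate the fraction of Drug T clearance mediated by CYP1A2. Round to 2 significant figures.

CL'/CL = 1 / 1.27 = 0.7874
0.3·fm + (1 − fm) = 0.7874
fm = (0.7874 − 1) / (0.3 − 1) = 0.30

0.30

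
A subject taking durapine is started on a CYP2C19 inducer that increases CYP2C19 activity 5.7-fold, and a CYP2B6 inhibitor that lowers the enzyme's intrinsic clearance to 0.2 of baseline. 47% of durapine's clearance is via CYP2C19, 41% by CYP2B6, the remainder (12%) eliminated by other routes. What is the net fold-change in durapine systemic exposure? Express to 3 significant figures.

0.347

CYP2C19: 0.47 × 5.7 = 2.679
CYP2B6: 0.41 × 0.2 = 0.082
Other: 0.12 (unchanged)
Relative clearance = 2.679 + 0.082 + 0.12 = 2.881.
Because systemic exposure varies inversely with clearance, the combined effect is 1 / 2.881 = 0.347.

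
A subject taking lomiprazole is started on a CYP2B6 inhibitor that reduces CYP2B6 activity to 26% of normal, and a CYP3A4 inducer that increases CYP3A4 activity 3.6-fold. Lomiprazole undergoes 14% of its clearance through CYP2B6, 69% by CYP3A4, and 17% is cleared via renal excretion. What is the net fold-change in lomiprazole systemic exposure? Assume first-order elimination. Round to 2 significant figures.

CYP2B6: 0.14 × 0.26 = 0.0364
CYP3A4: 0.69 × 3.6 = 2.484
Other: 0.17 (unchanged)
Relative clearance = 0.0364 + 2.484 + 0.17 = 2.6904.
Systemic exposure ∝ 1/CL: fold-change = 1 / 2.6904 = 0.37.

0.37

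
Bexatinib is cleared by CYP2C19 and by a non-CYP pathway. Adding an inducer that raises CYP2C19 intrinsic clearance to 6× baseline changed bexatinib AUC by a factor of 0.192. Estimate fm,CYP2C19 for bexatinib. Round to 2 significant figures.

0.84

CL'/CL = 1 / 0.192 = 5.208
6·fm + (1 − fm) = 5.208
fm = (5.208 − 1) / (6 − 1) = 0.84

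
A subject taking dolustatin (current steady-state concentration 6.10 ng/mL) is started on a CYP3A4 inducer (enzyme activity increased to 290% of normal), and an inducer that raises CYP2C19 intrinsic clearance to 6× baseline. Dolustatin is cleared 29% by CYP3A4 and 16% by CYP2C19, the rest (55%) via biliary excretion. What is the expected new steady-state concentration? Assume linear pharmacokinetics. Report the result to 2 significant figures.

2.6 ng/mL

The CYP3A4 pathway (29% of clearance) is boosted to 2.9× activity: 0.29 × 2.9 = 0.841.
The CYP2C19 pathway (16% of clearance) increases to 6× activity: 0.16 × 6 = 0.96.
Non-CYP routes (55%) are unchanged.
New clearance relative to baseline: 0.841 + 0.96 + 0.55 = 2.351.
Dividing the baseline by the relative clearance: 6.10 / 2.351 = 2.6 ng/mL.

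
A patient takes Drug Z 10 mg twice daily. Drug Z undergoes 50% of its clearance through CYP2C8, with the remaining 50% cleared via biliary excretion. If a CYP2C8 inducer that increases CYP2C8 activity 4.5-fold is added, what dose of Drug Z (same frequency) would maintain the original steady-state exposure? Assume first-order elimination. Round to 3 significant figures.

27.5 mg

CYP2C8: 0.5 × 4.5 = 2.25
Other: 0.5 (unchanged)
New clearance relative to baseline: 2.25 + 0.5 = 2.75.
Exposure is unchanged when dose changes in proportion to clearance. New dose = 10 mg × 2.75 = 27.5 mg.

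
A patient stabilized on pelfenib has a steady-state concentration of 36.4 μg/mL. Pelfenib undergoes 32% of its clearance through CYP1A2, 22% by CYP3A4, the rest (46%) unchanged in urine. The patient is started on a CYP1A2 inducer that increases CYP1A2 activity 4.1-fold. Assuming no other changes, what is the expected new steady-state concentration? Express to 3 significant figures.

18.3 μg/mL

The CYP1A2 pathway (32% of clearance) is boosted to 4.1× activity: 0.32 × 4.1 = 1.312.
CYP3A4 (22%) and the residual 46% are unaffected.
CL_new/CL_old = 1.312 + 0.22 + 0.46 = 1.992.
New steady-state concentration = baseline ÷ relative clearance = 36.4 / 1.992 = 18.3 μg/mL.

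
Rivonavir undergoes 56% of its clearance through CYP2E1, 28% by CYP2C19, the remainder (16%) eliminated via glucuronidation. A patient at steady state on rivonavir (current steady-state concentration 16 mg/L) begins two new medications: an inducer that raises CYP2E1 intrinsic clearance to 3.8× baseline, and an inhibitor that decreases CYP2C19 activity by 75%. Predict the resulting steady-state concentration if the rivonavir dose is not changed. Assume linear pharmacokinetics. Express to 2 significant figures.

6.8 mg/L

The CYP2E1 pathway (56% of clearance) increases to 3.8× activity: 0.56 × 3.8 = 2.128.
The CYP2C19 pathway (28% of clearance) drops to 0.25× activity: 0.28 × 0.25 = 0.07.
The remaining 16% of clearance is unaffected.
Relative clearance = 2.128 + 0.07 + 0.16 = 2.358.
Steady-state concentration ∝ 1/CL: new value = 16 / 2.358 = 6.8 mg/L.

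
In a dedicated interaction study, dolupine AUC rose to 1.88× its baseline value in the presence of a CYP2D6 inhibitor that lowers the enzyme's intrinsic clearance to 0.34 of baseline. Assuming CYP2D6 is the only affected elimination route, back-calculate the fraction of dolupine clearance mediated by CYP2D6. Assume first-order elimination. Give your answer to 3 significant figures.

0.709

CL'/CL = 1 / 1.88 = 0.5319
0.34·fm + (1 − fm) = 0.5319
fm = (0.5319 − 1) / (0.34 − 1) = 0.709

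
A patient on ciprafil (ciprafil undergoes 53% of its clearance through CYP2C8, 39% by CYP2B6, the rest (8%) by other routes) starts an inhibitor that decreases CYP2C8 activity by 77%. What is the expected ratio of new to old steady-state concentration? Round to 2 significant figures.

1.7

CYP2C8: 0.53 × 0.23 = 0.1219
CYP2B6: 0.39 (unchanged)
Other: 0.08 (unchanged)
Relative clearance = 0.1219 + 0.39 + 0.08 = 0.5919.
Steady-state concentration is inversely proportional to clearance, so the fold-change is 1 / 0.5919 = 1.7.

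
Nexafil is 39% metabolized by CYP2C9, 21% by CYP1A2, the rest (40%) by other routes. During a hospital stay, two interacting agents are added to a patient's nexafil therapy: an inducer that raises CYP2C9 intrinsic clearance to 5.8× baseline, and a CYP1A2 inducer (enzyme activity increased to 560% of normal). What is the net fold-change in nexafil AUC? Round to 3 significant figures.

0.261

The CYP2C9 pathway (39% of clearance) increases to 5.8× activity: 0.39 × 5.8 = 2.262.
The CYP1A2 pathway (21% of clearance) increases to 5.6× activity: 0.21 × 5.6 = 1.176.
The remaining 40% of clearance is unaffected.
CL_new/CL_old = 2.262 + 1.176 + 0.4 = 3.838.
Net AUC ratio = 1 / 3.838 = 0.261.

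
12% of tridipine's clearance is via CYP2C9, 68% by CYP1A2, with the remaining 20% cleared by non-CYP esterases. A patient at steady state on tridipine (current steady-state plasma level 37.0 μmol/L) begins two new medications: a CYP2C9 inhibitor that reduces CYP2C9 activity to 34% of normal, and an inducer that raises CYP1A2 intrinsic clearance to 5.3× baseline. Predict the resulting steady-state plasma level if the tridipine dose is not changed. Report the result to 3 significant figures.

The CYP2C9 pathway (12% of clearance) is reduced to 0.34× activity: 0.12 × 0.34 = 0.0408.
The CYP1A2 pathway (68% of clearance) is boosted to 5.3× activity: 0.68 × 5.3 = 3.604.
The remaining 20% of clearance is unaffected.
Relative clearance = 0.0408 + 3.604 + 0.2 = 3.8448.
New steady-state plasma level = 37.0 / 3.8448 = 9.62 μmol/L (concentration scales inversely with clearance).

9.62 μmol/L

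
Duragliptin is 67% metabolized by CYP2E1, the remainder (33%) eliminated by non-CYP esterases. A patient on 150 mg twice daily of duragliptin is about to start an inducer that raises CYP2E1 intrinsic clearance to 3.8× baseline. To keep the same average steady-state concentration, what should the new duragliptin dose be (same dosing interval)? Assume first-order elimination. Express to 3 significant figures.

CYP2E1: 0.67 × 3.8 = 2.546
Other: 0.33 (unchanged)
Relative clearance = 2.546 + 0.33 = 2.876.
To maintain the same steady-state level, dose must scale with clearance: new dose = 150 × 2.876 = 431 mg.

431 mg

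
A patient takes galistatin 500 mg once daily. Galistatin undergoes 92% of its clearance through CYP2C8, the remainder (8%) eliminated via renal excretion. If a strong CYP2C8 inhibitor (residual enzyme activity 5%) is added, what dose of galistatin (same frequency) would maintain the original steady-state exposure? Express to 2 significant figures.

The CYP2C8 pathway (92% of clearance) falls to 0.05× activity: 0.92 × 0.05 = 0.046.
Non-CYP routes (8%) are unchanged.
Relative clearance = 0.046 + 0.08 = 0.126.
Css,avg = (dose rate)/CL, so holding Css fixed requires dose ∝ CL: 500 × 0.126 = 63 mg.

63 mg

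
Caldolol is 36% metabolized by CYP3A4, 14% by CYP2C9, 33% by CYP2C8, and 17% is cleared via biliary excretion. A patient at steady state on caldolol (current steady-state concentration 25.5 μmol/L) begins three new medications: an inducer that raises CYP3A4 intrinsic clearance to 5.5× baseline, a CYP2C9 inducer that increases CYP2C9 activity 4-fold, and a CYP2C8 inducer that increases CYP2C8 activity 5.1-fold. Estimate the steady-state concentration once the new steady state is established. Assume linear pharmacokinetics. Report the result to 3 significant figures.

5.80 μmol/L

The CYP3A4 pathway (36% of clearance) rises to 5.5× activity: 0.36 × 5.5 = 1.98.
The CYP2C9 pathway (14% of clearance) is boosted to 4× activity: 0.14 × 4 = 0.56.
The CYP2C8 pathway (33% of clearance) is boosted to 5.1× activity: 0.33 × 5.1 = 1.683.
The remaining 17% of clearance is unaffected.
CL_new/CL_old = 1.98 + 0.56 + 1.683 + 0.17 = 4.393.
Steady-state concentration ∝ 1/CL: new value = 25.5 / 4.393 = 5.80 μmol/L.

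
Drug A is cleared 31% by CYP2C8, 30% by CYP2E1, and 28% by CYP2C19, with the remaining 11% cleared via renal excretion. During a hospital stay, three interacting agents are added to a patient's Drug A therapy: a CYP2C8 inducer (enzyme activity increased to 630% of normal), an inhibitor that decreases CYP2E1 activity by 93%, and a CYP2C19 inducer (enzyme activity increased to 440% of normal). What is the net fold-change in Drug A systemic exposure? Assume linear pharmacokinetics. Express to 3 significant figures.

The CYP2C8 pathway (31% of clearance) is boosted to 6.3× activity: 0.31 × 6.3 = 1.953.
The CYP2E1 pathway (30% of clearance) is reduced to 0.07× activity: 0.3 × 0.07 = 0.021.
The CYP2C19 pathway (28% of clearance) rises to 4.4× activity: 0.28 × 4.4 = 1.232.
Non-CYP routes (11%) are unchanged.
Relative clearance = 1.953 + 0.021 + 1.232 + 0.11 = 3.316.
Because systemic exposure varies inversely with clearance, the combined effect is 1 / 3.316 = 0.302.

0.302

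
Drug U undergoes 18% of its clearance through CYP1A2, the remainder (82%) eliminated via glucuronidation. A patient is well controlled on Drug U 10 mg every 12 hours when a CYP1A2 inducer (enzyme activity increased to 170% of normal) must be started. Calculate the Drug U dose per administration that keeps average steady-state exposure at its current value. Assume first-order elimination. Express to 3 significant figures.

11.3 mg

The CYP1A2 pathway (18% of clearance) rises to 1.7× activity: 0.18 × 1.7 = 0.306.
The remaining 82% of clearance is unaffected.
CL_new/CL_old = 0.306 + 0.82 = 1.126.
To maintain the same steady-state level, dose must scale with clearance: new dose = 10 × 1.126 = 11.3 mg.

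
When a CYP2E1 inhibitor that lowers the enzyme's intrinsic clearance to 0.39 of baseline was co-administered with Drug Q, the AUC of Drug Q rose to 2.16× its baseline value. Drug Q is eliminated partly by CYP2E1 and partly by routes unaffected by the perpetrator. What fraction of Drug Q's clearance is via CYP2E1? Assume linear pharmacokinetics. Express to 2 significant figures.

0.88

CL'/CL = 1 / 2.16 = 0.463
0.39·fm + (1 − fm) = 0.463
fm = (0.463 − 1) / (0.39 − 1) = 0.88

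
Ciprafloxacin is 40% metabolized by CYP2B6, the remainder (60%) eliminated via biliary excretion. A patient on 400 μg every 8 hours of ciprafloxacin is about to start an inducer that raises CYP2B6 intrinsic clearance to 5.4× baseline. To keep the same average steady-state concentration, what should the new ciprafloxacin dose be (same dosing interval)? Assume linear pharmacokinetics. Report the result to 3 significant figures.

1.10 × 10³ μg

CYP2B6: 0.4 × 5.4 = 2.16
Other: 0.6 (unchanged)
New clearance relative to baseline: 2.16 + 0.6 = 2.76.
To maintain the same steady-state level, dose must scale with clearance: new dose = 400 × 2.76 = 1.10 × 10³ μg.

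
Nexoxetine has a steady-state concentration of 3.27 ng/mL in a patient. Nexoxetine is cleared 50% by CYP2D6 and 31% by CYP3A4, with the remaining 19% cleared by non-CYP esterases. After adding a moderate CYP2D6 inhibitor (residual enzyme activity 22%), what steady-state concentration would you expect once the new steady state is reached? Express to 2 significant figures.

CYP2D6: 0.5 × 0.22 = 0.11
CYP3A4: 0.31 (unchanged)
Other: 0.19 (unchanged)
Relative clearance = 0.11 + 0.31 + 0.19 = 0.61.
New steady-state concentration = baseline ÷ relative clearance = 3.27 / 0.61 = 5.4 ng/mL.

5.4 ng/mL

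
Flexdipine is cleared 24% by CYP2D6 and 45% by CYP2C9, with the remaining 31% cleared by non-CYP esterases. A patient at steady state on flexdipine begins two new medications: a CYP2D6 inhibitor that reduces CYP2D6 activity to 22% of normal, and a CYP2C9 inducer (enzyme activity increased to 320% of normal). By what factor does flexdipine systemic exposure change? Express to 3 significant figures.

The CYP2D6 pathway (24% of clearance) drops to 0.22× activity: 0.24 × 0.22 = 0.0528.
The CYP2C9 pathway (45% of clearance) is boosted to 3.2× activity: 0.45 × 3.2 = 1.44.
Non-CYP routes (31%) are unchanged.
New clearance relative to baseline: 0.0528 + 1.44 + 0.31 = 1.8028.
Net systemic exposure ratio = 1 / 1.8028 = 0.555.

0.555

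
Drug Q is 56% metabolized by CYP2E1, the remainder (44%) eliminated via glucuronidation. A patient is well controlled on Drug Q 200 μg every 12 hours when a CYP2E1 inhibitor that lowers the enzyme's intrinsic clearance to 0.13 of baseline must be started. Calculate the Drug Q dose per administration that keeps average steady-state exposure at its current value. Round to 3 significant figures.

CYP2E1: 0.56 × 0.13 = 0.0728
Other: 0.44 (unchanged)
CL_new/CL_old = 0.0728 + 0.44 = 0.5128.
Exposure is unchanged when dose changes in proportion to clearance. New dose = 200 μg × 0.5128 = 103 μg.

103 μg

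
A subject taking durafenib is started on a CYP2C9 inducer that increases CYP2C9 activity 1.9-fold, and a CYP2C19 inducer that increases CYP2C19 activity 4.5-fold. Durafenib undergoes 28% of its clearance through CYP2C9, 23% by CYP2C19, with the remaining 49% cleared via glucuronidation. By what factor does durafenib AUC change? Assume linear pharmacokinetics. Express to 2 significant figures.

The CYP2C9 pathway (28% of clearance) rises to 1.9× activity: 0.28 × 1.9 = 0.532.
The CYP2C19 pathway (23% of clearance) is boosted to 4.5× activity: 0.23 × 4.5 = 1.035.
The remaining 49% of clearance is unaffected.
Relative clearance = 0.532 + 1.035 + 0.49 = 2.057.
Net AUC ratio = 1 / 2.057 = 0.49.

0.49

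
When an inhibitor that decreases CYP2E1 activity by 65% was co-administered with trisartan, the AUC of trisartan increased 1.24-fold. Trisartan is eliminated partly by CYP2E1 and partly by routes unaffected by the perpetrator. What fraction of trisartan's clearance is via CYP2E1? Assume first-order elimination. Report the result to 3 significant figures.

Call the CYP2E1 fraction fm. After the interaction, CL_new/CL_old = fm × 0.35 + (1 − fm).
AUC ratio = 1 / (new CL fraction), so new CL fraction = 1 / 1.24 = 0.8065.
fm × 0.35 + 1 − fm = 0.8065  ⇒  fm × (0.35 − 1) = −0.1935  ⇒  fm = 0.298.

0.298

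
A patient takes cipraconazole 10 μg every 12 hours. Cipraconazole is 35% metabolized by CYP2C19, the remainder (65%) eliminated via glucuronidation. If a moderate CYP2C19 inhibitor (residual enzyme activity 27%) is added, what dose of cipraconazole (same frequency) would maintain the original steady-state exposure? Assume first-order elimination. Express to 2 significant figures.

7.4 μg

The CYP2C19 pathway (35% of clearance) falls to 0.27× activity: 0.35 × 0.27 = 0.0945.
Non-CYP routes (65%) are unchanged.
CL_new/CL_old = 0.0945 + 0.65 = 0.7445.
Css,avg = (dose rate)/CL, so holding Css fixed requires dose ∝ CL: 10 × 0.7445 = 7.4 μg.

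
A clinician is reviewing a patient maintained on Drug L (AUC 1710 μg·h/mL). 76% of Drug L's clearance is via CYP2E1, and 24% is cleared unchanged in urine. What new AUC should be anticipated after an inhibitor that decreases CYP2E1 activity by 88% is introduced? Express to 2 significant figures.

The CYP2E1 pathway (76% of clearance) is reduced to 0.12× activity: 0.76 × 0.12 = 0.0912.
The remaining 24% of clearance is unaffected.
CL_new/CL_old = 0.0912 + 0.24 = 0.3312.
New AUC = baseline ÷ relative clearance = 1710 / 0.3312 = 5.2 × 10³ μg·h/mL.

5.2 × 10³ μg·h/mL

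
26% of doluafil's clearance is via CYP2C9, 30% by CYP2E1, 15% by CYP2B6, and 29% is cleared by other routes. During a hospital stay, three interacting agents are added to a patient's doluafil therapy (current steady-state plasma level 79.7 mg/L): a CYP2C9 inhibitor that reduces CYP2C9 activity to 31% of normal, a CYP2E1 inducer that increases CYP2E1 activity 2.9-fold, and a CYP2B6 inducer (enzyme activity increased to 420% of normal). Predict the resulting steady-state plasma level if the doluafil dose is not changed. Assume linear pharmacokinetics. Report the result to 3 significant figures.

42.6 mg/L

The CYP2C9 pathway (26% of clearance) falls to 0.31× activity: 0.26 × 0.31 = 0.0806.
The CYP2E1 pathway (30% of clearance) is boosted to 2.9× activity: 0.3 × 2.9 = 0.87.
The CYP2B6 pathway (15% of clearance) rises to 4.2× activity: 0.15 × 4.2 = 0.63.
Non-CYP routes (29%) are unchanged.
Relative clearance = 0.0806 + 0.87 + 0.63 + 0.29 = 1.8706.
New steady-state plasma level = 79.7 / 1.8706 = 42.6 mg/L (concentration scales inversely with clearance).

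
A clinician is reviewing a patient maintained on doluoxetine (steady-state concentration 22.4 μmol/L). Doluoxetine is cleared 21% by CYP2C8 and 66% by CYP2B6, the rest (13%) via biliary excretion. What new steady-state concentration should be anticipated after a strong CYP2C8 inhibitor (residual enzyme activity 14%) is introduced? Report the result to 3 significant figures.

The CYP2C8 pathway (21% of clearance) falls to 0.14× activity: 0.21 × 0.14 = 0.0294.
CYP2B6 (66%) and the residual 13% are unaffected.
Relative clearance = 0.0294 + 0.66 + 0.13 = 0.8194.
New steady-state concentration = baseline ÷ relative clearance = 22.4 / 0.8194 = 27.3 μmol/L.

27.3 μmol/L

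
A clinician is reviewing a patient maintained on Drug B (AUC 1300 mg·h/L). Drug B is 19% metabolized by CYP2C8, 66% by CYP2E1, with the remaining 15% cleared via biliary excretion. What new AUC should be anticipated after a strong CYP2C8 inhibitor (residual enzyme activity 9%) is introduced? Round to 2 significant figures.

1.6 × 10³ mg·h/L

The CYP2C8 pathway (19% of clearance) drops to 0.09× activity: 0.19 × 0.09 = 0.0171.
CYP2E1 (66%) and the residual 15% are unaffected.
CL_new/CL_old = 0.0171 + 0.66 + 0.15 = 0.8271.
New AUC = baseline ÷ relative clearance = 1300 / 0.8271 = 1.6 × 10³ mg·h/L.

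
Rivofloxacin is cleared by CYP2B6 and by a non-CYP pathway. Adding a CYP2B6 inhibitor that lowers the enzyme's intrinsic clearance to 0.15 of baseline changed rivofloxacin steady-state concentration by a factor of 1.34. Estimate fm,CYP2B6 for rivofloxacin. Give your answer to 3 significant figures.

Write x for the fraction cleared via CYP2B6. The observed steady-state concentration change means clearance fell to 1/1.34 = 0.7463 of baseline.
Only the CYP2B6 route changed, so 0.7463 = x·0.15 + (1 − x), giving x = 0.299.

0.299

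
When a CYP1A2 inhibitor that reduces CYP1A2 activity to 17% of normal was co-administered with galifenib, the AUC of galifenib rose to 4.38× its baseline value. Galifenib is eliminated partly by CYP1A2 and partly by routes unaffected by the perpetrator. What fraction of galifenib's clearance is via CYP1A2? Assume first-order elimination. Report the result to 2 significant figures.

0.93

Let x = fm,CYP1A2. Because AUC ∝ 1/CL, relative clearance fell to 1/4.38 = 0.2283.
Setting x·0.17 + (1 − x) = 0.2283 and solving: x = (0.2283 − 1)/(0.17 − 1) = 0.93.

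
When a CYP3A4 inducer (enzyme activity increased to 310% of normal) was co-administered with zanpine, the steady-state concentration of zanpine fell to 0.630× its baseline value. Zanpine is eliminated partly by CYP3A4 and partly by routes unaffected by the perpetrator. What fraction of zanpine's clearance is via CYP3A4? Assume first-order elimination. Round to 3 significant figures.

Let fm be the CYP3A4 fraction. New clearance relative to baseline = fm × 3.1 + (1 − fm).
Steady-state concentration ratio = 1 / (new CL fraction), so new CL fraction = 1 / 0.630 = 1.587.
fm × 3.1 + 1 − fm = 1.587  ⇒  fm × (3.1 − 1) = 0.5873  ⇒  fm = 0.280.

0.280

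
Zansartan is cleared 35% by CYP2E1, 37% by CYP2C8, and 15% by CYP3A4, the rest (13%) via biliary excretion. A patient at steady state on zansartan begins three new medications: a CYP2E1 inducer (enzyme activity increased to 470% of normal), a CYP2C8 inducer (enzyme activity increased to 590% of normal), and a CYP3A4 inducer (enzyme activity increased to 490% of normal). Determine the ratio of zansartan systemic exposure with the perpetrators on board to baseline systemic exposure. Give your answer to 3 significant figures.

The CYP2E1 pathway (35% of clearance) rises to 4.7× activity: 0.35 × 4.7 = 1.645.
The CYP2C8 pathway (37% of clearance) increases to 5.9× activity: 0.37 × 5.9 = 2.183.
The CYP3A4 pathway (15% of clearance) is boosted to 4.9× activity: 0.15 × 4.9 = 0.735.
Non-CYP routes (13%) are unchanged.
CL_new/CL_old = 1.645 + 2.183 + 0.735 + 0.13 = 4.693.
Net systemic exposure ratio = 1 / 4.693 = 0.213.

0.213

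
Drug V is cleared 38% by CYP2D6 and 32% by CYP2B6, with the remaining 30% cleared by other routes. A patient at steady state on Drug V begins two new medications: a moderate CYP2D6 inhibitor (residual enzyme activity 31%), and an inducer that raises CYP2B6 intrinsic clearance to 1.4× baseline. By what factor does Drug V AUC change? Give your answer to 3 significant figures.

1.16

CYP2D6: 0.38 × 0.31 = 0.1178
CYP2B6: 0.32 × 1.4 = 0.448
Other: 0.3 (unchanged)
Relative clearance = 0.1178 + 0.448 + 0.3 = 0.8658.
AUC ∝ 1/CL: fold-change = 1 / 0.8658 = 1.16.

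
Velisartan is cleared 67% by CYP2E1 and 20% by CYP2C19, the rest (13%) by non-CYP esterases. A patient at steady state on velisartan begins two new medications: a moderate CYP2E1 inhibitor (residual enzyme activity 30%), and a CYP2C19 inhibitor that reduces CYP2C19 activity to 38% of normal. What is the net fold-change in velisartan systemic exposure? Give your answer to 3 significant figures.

2.46

The CYP2E1 pathway (67% of clearance) drops to 0.3× activity: 0.67 × 0.3 = 0.201.
The CYP2C19 pathway (20% of clearance) drops to 0.38× activity: 0.2 × 0.38 = 0.076.
The remaining 13% of clearance is unaffected.
CL_new/CL_old = 0.201 + 0.076 + 0.13 = 0.407.
Net systemic exposure ratio = 1 / 0.407 = 2.46.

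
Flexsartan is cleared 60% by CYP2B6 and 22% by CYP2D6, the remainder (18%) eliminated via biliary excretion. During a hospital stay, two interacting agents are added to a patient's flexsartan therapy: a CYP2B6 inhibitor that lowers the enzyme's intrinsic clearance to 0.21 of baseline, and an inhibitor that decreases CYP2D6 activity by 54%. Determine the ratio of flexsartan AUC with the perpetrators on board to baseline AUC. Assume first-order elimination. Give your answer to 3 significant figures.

2.46

The CYP2B6 pathway (60% of clearance) drops to 0.21× activity: 0.6 × 0.21 = 0.126.
The CYP2D6 pathway (22% of clearance) is reduced to 0.46× activity: 0.22 × 0.46 = 0.1012.
Non-CYP routes (18%) are unchanged.
Relative clearance = 0.126 + 0.1012 + 0.18 = 0.4072.
Because AUC varies inversely with clearance, the combined effect is 1 / 0.4072 = 2.46.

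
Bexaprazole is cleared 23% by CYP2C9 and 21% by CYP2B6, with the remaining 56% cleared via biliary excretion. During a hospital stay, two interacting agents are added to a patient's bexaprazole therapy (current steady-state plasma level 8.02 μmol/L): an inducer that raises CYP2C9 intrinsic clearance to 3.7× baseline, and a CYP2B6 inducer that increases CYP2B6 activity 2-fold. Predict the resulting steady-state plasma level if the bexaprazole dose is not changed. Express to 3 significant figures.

The CYP2C9 pathway (23% of clearance) rises to 3.7× activity: 0.23 × 3.7 = 0.851.
The CYP2B6 pathway (21% of clearance) is boosted to 2× activity: 0.21 × 2 = 0.42.
Non-CYP routes (56%) are unchanged.
CL_new/CL_old = 0.851 + 0.42 + 0.56 = 1.831.
Steady-state plasma level ∝ 1/CL: new value = 8.02 / 1.831 = 4.38 μmol/L.

4.38 μmol/L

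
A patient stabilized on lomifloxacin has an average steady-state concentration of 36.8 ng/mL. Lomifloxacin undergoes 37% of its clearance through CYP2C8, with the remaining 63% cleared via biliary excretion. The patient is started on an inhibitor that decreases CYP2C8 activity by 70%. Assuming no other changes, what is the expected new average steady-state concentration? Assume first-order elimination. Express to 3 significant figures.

CYP2C8: 0.37 × 0.3 = 0.111
Other: 0.63 (unchanged)
Relative clearance = 0.111 + 0.63 = 0.741.
Average steady-state concentration ∝ 1/CL, so new value = 36.8 / 0.741 = 49.7 ng/mL.

49.7 ng/mL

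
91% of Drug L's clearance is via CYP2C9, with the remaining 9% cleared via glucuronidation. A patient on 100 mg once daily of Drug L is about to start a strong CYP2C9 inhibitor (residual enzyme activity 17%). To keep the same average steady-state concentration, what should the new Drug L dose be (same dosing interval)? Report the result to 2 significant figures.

24 mg

CYP2C9: 0.91 × 0.17 = 0.1547
Other: 0.09 (unchanged)
New clearance relative to baseline: 0.1547 + 0.09 = 0.2447.
Exposure is unchanged when dose changes in proportion to clearance. New dose = 100 mg × 0.2447 = 24 mg.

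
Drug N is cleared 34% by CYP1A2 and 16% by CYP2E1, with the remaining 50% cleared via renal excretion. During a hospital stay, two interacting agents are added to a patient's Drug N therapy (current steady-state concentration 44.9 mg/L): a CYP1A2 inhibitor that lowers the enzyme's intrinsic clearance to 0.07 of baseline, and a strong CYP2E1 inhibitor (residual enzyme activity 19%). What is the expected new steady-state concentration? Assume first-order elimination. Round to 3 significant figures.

81.0 mg/L

The CYP1A2 pathway (34% of clearance) drops to 0.07× activity: 0.34 × 0.07 = 0.0238.
The CYP2E1 pathway (16% of clearance) drops to 0.19× activity: 0.16 × 0.19 = 0.0304.
The remaining 50% of clearance is unaffected.
Relative clearance = 0.0238 + 0.0304 + 0.5 = 0.5542.
Dividing the baseline by the relative clearance: 44.9 / 0.5542 = 81.0 mg/L.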